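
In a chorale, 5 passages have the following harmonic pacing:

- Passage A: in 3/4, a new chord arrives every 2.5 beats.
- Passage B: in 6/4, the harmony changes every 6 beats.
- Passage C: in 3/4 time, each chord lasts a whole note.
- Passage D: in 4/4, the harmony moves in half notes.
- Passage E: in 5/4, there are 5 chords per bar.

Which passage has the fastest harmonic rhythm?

A: each chord is 2.5 beats in 3/4, so 1.2 per bar.
B: each chord is 6 beats in 6/4, so 1 per bar.
C: each chord is 4 beats in 3/4, so 0.75 per bar.
D: each chord is 2 beats in 4/4, so 2 per bar.
E: each chord is 1 beat in 5/4, so 5 per bar.
Fastest is E at 5 chords/bar.

Passage E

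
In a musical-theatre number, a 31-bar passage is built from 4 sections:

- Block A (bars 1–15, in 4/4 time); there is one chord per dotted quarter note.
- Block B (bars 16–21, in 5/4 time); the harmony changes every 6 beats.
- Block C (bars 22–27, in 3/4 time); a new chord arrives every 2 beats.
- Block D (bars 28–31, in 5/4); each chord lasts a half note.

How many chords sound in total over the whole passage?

A has 60 beats and chords last 1.5 each, so 40 chords.
B has 30 beats and chords last 6 each, so 5 chords.
C has 18 beats and chords last 2 each, so 9 chords.
D has 20 beats and chords last 2 each, so 10 chords.
Total: 40 + 5 + 9 + 10 = 64.

64 chords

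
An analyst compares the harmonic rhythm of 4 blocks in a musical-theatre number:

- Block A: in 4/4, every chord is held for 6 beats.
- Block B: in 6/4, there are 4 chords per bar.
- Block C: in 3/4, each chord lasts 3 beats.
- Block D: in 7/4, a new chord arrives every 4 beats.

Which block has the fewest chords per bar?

A: 4/6 = 2/3 chords/bar.
B: 6/1.5 = 4 chords/bar.
C: 3/3 = 1 chord/bar.
D: 7/4 = 1.75 chords/bar.
Slowest is A at 2/3 chords/bar.

Block A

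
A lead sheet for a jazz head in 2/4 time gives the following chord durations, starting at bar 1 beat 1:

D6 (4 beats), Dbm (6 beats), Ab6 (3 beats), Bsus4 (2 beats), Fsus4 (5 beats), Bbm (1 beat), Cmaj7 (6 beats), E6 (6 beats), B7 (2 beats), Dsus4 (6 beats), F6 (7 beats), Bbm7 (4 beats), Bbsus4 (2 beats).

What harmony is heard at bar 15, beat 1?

Beat 1 of bar 15 is beat (15−1)×2 + 1 = 29 overall.
Running totals: D6 ends at 4, Dbm ends at 10, Ab6 ends at 13, Bsus4 ends at 15, Fsus4 ends at 20, Bbm ends at 21, Cmaj7 ends at 27, E6 ends at 33.
Beat 29 falls within E6.

E6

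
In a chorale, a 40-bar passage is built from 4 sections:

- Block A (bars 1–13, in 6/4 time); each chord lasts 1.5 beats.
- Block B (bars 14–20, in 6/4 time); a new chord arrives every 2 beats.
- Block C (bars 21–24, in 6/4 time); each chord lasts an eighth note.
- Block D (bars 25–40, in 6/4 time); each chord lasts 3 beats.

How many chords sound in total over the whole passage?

A: 13·6 = 78 beats, 78/1.5 = 52 chords.
B: 7·6 = 42 beats, 42/2 = 21 chords.
C: 4·6 = 24 beats, 24/0.5 = 48 chords.
D: 16·6 = 96 beats, 96/3 = 32 chords.
Total: 52 + 21 + 48 + 32 = 153.

153 chords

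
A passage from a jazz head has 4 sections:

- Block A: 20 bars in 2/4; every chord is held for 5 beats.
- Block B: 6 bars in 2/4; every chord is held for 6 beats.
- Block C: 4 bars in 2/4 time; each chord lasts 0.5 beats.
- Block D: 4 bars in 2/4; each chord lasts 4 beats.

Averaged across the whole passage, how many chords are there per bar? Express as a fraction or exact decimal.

A: 20 × 2 = 40 beats ÷ 5 = 8 chords.
B: 6 × 2 = 12 beats ÷ 6 = 2 chords.
C: 4 × 2 = 8 beats ÷ 0.5 = 16 chords.
D: 4 × 2 = 8 beats ÷ 4 = 2 chords.
Overall: 28 chords over 34 bars → 28/34 = 14/17 chords per bar.

14/17 chords per bar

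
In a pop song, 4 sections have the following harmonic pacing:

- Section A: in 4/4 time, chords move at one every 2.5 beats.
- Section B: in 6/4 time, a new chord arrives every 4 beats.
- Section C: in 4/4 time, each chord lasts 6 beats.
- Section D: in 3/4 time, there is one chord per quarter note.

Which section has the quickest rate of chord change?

Section D

A: each chord is 2.5 beats in 4/4, so 1.6 per bar.
B: each chord is 4 beats in 6/4, so 1.5 per bar.
C: each chord is 6 beats in 4/4, so 2/3 per bar.
D: each chord is 1 beat in 3/4, so 3 per bar.
Fastest is D at 3 chords/bar.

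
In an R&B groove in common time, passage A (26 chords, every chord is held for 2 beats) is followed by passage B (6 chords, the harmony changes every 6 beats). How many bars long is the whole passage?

A: 26 × 2 = 52 beats = 13 bars.
B: 6 × 6 = 36 beats = 9 bars.
Total: 13 + 9 = 22 bars.

22 bars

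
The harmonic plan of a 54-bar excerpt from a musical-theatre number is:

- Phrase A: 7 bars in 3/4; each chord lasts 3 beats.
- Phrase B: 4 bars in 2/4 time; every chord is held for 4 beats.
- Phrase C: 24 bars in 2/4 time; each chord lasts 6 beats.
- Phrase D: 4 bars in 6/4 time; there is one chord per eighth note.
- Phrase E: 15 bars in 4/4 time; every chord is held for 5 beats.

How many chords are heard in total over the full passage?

A has 21 beats and chords last 3 each, so 7 chords.
B has 8 beats and chords last 4 each, so 2 chords.
C has 48 beats and chords last 6 each, so 8 chords.
D has 24 beats and chords last 0.5 each, so 48 chords.
E has 60 beats and chords last 5 each, so 12 chords.
Total: 7 + 2 + 8 + 48 + 12 = 77.

77 chords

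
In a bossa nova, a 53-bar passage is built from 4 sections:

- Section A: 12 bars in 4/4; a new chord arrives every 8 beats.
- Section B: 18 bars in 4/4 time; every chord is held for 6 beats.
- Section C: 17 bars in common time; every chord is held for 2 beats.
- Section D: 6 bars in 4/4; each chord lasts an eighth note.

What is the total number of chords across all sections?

100 chords

A has 48 beats and chords last 8 each, so 6 chords.
B has 72 beats and chords last 6 each, so 12 chords.
C has 68 beats and chords last 2 each, so 34 chords.
D has 24 beats and chords last 0.5 each, so 48 chords.
Total: 6 + 12 + 34 + 48 = 100.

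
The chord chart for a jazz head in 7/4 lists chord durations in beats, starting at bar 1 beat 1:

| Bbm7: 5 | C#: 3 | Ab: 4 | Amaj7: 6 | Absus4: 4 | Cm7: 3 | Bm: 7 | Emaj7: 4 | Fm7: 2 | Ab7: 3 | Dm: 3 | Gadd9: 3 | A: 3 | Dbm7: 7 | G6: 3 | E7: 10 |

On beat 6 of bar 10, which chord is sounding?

Beat 6 of bar 10 is beat (10−1)×7 + 6 = 69 overall.
Running totals: Bbm7 ends at 5, C# ends at 8, Ab ends at 12, Amaj7 ends at 18, Absus4 ends at 22, Cm7 ends at 25, Bm ends at 32, Emaj7 ends at 36, Fm7 ends at 38, Ab7 ends at 41, Dm ends at 44, Gadd9 ends at 47, A ends at 50, Dbm7 ends at 57, G6 ends at 60, E7 ends at 70.
Beat 69 falls within E7.

E7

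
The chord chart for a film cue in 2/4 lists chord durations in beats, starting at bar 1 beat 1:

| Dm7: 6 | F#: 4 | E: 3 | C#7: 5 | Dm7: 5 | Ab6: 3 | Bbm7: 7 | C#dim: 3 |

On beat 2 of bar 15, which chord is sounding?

Bbm7

Beat 2 of bar 15 is beat (15−1)×2 + 2 = 30 overall.
Running totals: Dm7 ends at 6, F# ends at 10, E ends at 13, C#7 ends at 18, Dm7 ends at 23, Ab6 ends at 26, Bbm7 ends at 33.
Beat 30 falls within Bbm7.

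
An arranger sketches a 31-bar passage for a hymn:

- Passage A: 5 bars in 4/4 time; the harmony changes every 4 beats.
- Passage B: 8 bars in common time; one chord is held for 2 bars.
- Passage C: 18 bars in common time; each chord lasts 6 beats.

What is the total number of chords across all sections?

A: 5·4 = 20 beats, 20/4 = 5 chords.
B: 8·4 = 32 beats, 32/8 = 4 chords.
C: 18·4 = 72 beats, 72/6 = 12 chords.
Total: 5 + 4 + 12 = 21.

21 chords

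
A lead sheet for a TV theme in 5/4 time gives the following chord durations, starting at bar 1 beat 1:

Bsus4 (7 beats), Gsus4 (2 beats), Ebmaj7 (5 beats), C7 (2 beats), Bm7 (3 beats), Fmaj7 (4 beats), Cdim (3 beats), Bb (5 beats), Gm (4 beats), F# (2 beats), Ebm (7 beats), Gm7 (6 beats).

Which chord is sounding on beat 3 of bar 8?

Beat 3 of bar 8 is beat (8−1)×5 + 3 = 38 overall.
Running totals: Bsus4 ends at 7, Gsus4 ends at 9, Ebmaj7 ends at 14, C7 ends at 16, Bm7 ends at 19, Fmaj7 ends at 23, Cdim ends at 26, Bb ends at 31, Gm ends at 35, F# ends at 37, Ebm ends at 44.
Beat 38 falls within Ebm.

Ebm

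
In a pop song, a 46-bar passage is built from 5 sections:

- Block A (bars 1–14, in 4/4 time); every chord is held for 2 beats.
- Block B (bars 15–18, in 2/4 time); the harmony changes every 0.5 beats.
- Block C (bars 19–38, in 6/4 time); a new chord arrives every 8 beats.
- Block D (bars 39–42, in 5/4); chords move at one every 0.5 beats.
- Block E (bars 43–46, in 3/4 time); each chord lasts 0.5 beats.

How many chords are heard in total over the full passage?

A: 14 bars × 4 beats = 56 beats; 2 beats/chord → 28 chords.
B: 4 bars × 2 beats = 8 beats; 0.5 beats/chord → 16 chords.
C: 20 bars × 6 beats = 120 beats; 8 beats/chord → 15 chords.
D: 4 bars × 5 beats = 20 beats; 0.5 beats/chord → 40 chords.
E: 4 bars × 3 beats = 12 beats; 0.5 beats/chord → 24 chords.
Total: 28 + 16 + 15 + 40 + 24 = 123.

123 chords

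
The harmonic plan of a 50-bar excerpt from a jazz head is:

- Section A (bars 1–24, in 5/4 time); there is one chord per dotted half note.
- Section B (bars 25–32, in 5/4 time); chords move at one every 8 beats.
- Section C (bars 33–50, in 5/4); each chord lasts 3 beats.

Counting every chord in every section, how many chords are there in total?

75 chords

A: 24 bars × 5 beats = 120 beats; 3 beats/chord → 40 chords.
B: 8 bars × 5 beats = 40 beats; 8 beats/chord → 5 chords.
C: 18 bars × 5 beats = 90 beats; 3 beats/chord → 30 chords.
Total: 40 + 5 + 30 = 75.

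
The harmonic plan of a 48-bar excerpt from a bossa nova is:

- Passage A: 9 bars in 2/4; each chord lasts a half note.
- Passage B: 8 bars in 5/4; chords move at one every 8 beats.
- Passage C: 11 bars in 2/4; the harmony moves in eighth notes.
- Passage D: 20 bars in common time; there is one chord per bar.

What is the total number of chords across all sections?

A: 9 bars × 2 beats = 18 beats; 2 beats/chord → 9 chords.
B: 8 bars × 5 beats = 40 beats; 8 beats/chord → 5 chords.
C: 11 bars × 2 beats = 22 beats; 0.5 beats/chord → 44 chords.
D: 20 bars × 4 beats = 80 beats; 4 beats/chord → 20 chords.
Total: 9 + 5 + 44 + 20 = 78.

78 chords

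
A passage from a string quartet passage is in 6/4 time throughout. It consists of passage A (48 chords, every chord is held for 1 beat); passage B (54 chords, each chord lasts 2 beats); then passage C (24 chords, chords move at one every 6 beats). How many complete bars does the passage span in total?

A: 48 × 1 = 48 beats = 8 bars.
B: 54 × 2 = 108 beats = 18 bars.
C: 24 × 6 = 144 beats = 24 bars.
Total: 8 + 18 + 24 = 50 bars.

50 bars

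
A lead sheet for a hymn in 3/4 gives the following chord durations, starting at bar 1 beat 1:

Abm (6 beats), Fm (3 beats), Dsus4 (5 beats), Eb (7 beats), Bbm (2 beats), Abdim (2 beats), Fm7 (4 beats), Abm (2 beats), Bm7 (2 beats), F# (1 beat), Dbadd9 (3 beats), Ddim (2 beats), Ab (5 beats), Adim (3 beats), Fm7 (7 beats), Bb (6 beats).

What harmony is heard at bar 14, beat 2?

Beat 2 of bar 14 is beat (14−1)×3 + 2 = 41 overall.
Running totals: Abm ends at 6, Fm ends at 9, Dsus4 ends at 14, Eb ends at 21, Bbm ends at 23, Abdim ends at 25, Fm7 ends at 29, Abm ends at 31, Bm7 ends at 33, F# ends at 34, Dbadd9 ends at 37, Ddim ends at 39, Ab ends at 44.
Beat 41 falls within Ab.

Ab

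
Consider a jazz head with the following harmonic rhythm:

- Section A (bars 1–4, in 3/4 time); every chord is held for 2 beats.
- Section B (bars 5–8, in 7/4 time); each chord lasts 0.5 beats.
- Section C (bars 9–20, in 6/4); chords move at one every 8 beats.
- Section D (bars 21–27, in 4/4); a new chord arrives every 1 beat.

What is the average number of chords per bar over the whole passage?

11/3 chords per bar

A: 4 bars of 3 beats is 12 beats; at 2 beats each that's 6 chords.
B: 4 bars of 7 beats is 28 beats; at 0.5 beats each that's 56 chords.
C: 12 bars of 6 beats is 72 beats; at 8 beats each that's 9 chords.
D: 7 bars of 4 beats is 28 beats; at 1 beat each that's 28 chords.
Overall: 99 chords over 27 bars → 99/27 = 11/3 chords per bar.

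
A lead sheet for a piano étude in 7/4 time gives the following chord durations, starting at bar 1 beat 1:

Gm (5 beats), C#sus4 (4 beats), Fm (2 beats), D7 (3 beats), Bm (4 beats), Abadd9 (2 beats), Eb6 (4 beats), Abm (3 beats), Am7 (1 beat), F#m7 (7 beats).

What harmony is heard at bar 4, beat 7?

Beat 7 of bar 4 is beat (4−1)×7 + 7 = 28 overall.
Running totals: Gm ends at 5, C#sus4 ends at 9, Fm ends at 11, D7 ends at 14, Bm ends at 18, Abadd9 ends at 20, Eb6 ends at 24, Abm ends at 27, Am7 ends at 28.
Beat 28 falls within Am7.

Am7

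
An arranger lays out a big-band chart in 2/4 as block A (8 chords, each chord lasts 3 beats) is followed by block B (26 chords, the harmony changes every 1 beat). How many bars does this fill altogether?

A: 8 × 3 = 24 beats = 12 bars.
B: 26 × 1 = 26 beats = 13 bars.
Total: 12 + 13 = 25 bars.

25 bars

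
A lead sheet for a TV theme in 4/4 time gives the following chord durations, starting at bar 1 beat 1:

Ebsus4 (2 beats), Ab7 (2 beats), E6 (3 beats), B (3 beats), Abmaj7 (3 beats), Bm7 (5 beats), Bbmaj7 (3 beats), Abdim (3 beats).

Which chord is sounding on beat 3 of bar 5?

Beat 3 of bar 5 is beat (5−1)×4 + 3 = 19 overall.
Running totals: Ebsus4 ends at 2, Ab7 ends at 4, E6 ends at 7, B ends at 10, Abmaj7 ends at 13, Bm7 ends at 18, Bbmaj7 ends at 21.
Beat 19 falls within Bbmaj7.

Bbmaj7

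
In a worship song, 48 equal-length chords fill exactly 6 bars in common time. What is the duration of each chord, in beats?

6 bars × 4 beats/bar = 24 beats total.
24 beats ÷ 48 chords = 0.5 beats per chord.
(That is an eighth note.)

0.5 beats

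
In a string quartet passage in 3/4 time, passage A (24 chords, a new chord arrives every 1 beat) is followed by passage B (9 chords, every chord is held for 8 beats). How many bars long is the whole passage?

32 bars

A: 24 × 1 = 24 beats = 8 bars.
B: 9 × 8 = 72 beats = 24 bars.
Total: 8 + 24 = 32 bars.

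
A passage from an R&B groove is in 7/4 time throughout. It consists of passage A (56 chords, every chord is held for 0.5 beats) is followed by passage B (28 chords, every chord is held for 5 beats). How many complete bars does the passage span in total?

24 bars

A: 56 × 0.5 = 28 beats = 4 bars.
B: 28 × 5 = 140 beats = 20 bars.
Total: 4 + 20 = 24 bars.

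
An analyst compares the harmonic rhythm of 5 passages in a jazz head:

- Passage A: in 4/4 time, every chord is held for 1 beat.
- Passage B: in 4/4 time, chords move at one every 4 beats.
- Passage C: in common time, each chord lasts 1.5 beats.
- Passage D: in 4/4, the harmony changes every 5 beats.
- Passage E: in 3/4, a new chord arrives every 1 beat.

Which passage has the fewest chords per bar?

Passage D

A: each chord is 1 beat in 4/4, so 4 per bar.
B: each chord is 4 beats in 4/4, so 1 per bar.
C: each chord is 1.5 beats in 4/4, so 8/3 per bar.
D: each chord is 5 beats in 4/4, so 0.8 per bar.
E: each chord is 1 beat in 3/4, so 3 per bar.
Slowest is D at 0.8 chords/bar.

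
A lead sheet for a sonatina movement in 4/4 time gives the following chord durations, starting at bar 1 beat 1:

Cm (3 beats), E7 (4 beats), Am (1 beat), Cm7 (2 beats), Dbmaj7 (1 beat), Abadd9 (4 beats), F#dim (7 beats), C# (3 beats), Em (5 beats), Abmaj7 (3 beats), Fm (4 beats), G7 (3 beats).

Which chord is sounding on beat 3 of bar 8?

Beat 3 of bar 8 is beat (8−1)×4 + 3 = 31 overall.
Running totals: Cm ends at 3, E7 ends at 7, Am ends at 8, Cm7 ends at 10, Dbmaj7 ends at 11, Abadd9 ends at 15, F#dim ends at 22, C# ends at 25, Em ends at 30, Abmaj7 ends at 33.
Beat 31 falls within Abmaj7.

Abmaj7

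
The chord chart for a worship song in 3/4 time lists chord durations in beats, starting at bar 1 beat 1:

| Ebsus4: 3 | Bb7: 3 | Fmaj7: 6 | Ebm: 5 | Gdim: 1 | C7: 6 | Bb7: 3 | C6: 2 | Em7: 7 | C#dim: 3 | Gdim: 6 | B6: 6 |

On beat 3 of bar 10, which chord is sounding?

Em7

Beat 3 of bar 10 is beat (10−1)×3 + 3 = 30 overall.
Running totals: Ebsus4 ends at 3, Bb7 ends at 6, Fmaj7 ends at 12, Ebm ends at 17, Gdim ends at 18, C7 ends at 24, Bb7 ends at 27, C6 ends at 29, Em7 ends at 36.
Beat 30 falls within Em7.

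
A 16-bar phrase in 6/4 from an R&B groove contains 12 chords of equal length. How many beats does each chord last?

16 bars × 6 beats/bar = 96 beats total.
96 beats ÷ 12 chords = 8 beats per chord.

8 beats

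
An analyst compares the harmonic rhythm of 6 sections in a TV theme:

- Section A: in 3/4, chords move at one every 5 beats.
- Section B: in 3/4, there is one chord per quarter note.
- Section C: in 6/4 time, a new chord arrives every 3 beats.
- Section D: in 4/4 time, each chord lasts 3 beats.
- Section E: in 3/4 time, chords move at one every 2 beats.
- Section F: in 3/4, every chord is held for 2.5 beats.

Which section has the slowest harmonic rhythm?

Section A

A: 3/5 = 0.6 chords/bar.
B: 3/1 = 3 chords/bar.
C: 6/3 = 2 chords/bar.
D: 4/3 = 4/3 chords/bar.
E: 3/2 = 1.5 chords/bar.
F: 3/2.5 = 1.2 chords/bar.
Slowest is A at 0.6 chords/bar.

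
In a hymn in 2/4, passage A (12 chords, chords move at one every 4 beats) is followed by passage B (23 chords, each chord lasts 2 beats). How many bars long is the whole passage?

47 bars

A: 12 × 4 = 48 beats = 24 bars.
B: 23 × 2 = 46 beats = 23 bars.
Total: 24 + 23 = 47 bars.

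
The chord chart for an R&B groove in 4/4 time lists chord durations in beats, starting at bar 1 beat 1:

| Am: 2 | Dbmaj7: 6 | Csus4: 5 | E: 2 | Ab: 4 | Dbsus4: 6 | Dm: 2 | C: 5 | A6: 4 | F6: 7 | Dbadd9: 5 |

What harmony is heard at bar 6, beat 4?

Beat 4 of bar 6 is beat (6−1)×4 + 4 = 24 overall.
Running totals: Am ends at 2, Dbmaj7 ends at 8, Csus4 ends at 13, E ends at 15, Ab ends at 19, Dbsus4 ends at 25.
Beat 24 falls within Dbsus4.

Dbsus4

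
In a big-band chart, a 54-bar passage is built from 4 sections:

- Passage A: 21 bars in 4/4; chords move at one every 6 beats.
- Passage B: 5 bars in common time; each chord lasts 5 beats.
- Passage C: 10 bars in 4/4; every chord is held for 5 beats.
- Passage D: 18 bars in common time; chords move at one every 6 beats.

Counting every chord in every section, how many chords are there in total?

A: 21 bars × 4 beats = 84 beats; 6 beats/chord → 14 chords.
B: 5 bars × 4 beats = 20 beats; 5 beats/chord → 4 chords.
C: 10 bars × 4 beats = 40 beats; 5 beats/chord → 8 chords.
D: 18 bars × 4 beats = 72 beats; 6 beats/chord → 12 chords.
Total: 14 + 4 + 8 + 12 = 38.

38 chords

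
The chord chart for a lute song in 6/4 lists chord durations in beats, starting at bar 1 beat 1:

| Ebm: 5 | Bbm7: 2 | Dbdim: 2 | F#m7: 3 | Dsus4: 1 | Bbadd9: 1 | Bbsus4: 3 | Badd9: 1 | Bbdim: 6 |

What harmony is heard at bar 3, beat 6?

Badd9

Beat 6 of bar 3 is beat (3−1)×6 + 6 = 18 overall.
Running totals: Ebm ends at 5, Bbm7 ends at 7, Dbdim ends at 9, F#m7 ends at 12, Dsus4 ends at 13, Bbadd9 ends at 14, Bbsus4 ends at 17, Badd9 ends at 18.
Beat 18 falls within Badd9.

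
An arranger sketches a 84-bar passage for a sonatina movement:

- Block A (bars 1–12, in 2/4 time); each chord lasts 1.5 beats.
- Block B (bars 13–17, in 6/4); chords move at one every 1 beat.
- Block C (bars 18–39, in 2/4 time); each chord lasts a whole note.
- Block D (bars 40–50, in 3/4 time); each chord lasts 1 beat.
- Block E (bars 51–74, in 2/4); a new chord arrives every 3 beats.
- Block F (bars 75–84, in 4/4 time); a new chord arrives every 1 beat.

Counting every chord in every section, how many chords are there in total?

146 chords

A has 24 beats and chords last 1.5 each, so 16 chords.
B has 30 beats and chords last 1 each, so 30 chords.
C has 44 beats and chords last 4 each, so 11 chords.
D has 33 beats and chords last 1 each, so 33 chords.
E has 48 beats and chords last 3 each, so 16 chords.
F has 40 beats and chords last 1 each, so 40 chords.
Total: 16 + 30 + 11 + 33 + 16 + 40 = 146.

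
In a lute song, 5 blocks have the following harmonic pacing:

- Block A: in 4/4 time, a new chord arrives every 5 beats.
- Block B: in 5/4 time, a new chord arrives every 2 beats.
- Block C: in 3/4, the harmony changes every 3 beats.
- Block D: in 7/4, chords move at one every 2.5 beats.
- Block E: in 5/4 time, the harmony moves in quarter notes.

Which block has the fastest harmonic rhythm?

A: 4/5 = 0.8 chords/bar.
B: 5/2 = 2.5 chords/bar.
C: 3/3 = 1 chord/bar.
D: 7/2.5 = 2.8 chords/bar.
E: 5/1 = 5 chords/bar.
Fastest is E at 5 chords/bar.

Block E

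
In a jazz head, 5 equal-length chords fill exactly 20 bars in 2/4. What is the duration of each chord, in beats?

20 bars × 2 beats/bar = 40 beats total.
40 beats ÷ 5 chords = 8 beats per chord.

8 beats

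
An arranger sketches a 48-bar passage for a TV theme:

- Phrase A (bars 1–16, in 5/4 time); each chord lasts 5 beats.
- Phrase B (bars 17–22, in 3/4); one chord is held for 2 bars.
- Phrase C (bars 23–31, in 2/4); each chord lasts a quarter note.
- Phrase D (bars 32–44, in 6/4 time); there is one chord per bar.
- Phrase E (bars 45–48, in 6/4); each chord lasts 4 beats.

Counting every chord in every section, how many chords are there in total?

A: 16 bars × 5 beats = 80 beats; 5 beats/chord → 16 chords.
B: 6 bars × 3 beats = 18 beats; 6 beats/chord → 3 chords.
C: 9 bars × 2 beats = 18 beats; 1 beat/chord → 18 chords.
D: 13 bars × 6 beats = 78 beats; 6 beats/chord → 13 chords.
E: 4 bars × 6 beats = 24 beats; 4 beats/chord → 6 chords.
Total: 16 + 3 + 18 + 13 + 6 = 56.

56 chords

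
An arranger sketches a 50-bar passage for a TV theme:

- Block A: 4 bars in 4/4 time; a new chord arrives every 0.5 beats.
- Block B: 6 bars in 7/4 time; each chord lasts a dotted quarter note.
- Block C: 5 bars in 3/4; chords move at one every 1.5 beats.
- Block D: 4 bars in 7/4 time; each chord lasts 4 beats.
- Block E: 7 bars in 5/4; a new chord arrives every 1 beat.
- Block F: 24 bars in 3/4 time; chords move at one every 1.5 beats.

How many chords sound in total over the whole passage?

A: 4·4 = 16 beats, 16/0.5 = 32 chords.
B: 6·7 = 42 beats, 42/1.5 = 28 chords.
C: 5·3 = 15 beats, 15/1.5 = 10 chords.
D: 4·7 = 28 beats, 28/4 = 7 chords.
E: 7·5 = 35 beats, 35/1 = 35 chords.
F: 24·3 = 72 beats, 72/1.5 = 48 chords.
Total: 32 + 28 + 10 + 7 + 35 + 48 = 160.

160 chords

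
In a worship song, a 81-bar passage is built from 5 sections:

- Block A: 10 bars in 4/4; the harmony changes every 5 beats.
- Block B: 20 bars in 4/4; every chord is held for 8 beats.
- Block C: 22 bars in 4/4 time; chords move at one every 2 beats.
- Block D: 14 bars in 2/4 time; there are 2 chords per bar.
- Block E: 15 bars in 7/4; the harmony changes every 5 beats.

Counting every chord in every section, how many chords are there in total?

A has 40 beats and chords last 5 each, so 8 chords.
B has 80 beats and chords last 8 each, so 10 chords.
C has 88 beats and chords last 2 each, so 44 chords.
D has 28 beats and chords last 1 each, so 28 chords.
E has 105 beats and chords last 5 each, so 21 chords.
Total: 8 + 10 + 44 + 28 + 21 = 111.

111 chords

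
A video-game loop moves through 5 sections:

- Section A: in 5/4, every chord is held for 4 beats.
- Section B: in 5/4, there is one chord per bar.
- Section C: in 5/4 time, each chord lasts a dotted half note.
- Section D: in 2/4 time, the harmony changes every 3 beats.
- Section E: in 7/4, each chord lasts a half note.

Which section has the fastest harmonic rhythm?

Section E

A: 5/4 = 1.25 chords/bar.
B: 5/5 = 1 chord/bar.
C: 5/3 = 5/3 chords/bar.
D: 2/3 = 2/3 chords/bar.
E: 7/2 = 3.5 chords/bar.
Fastest is E at 3.5 chords/bar.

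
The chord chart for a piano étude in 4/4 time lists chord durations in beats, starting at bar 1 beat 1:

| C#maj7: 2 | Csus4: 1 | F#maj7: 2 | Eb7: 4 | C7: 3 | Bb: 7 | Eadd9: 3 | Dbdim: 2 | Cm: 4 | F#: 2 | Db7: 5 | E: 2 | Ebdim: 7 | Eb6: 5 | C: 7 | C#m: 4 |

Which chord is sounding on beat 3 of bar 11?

Ebdim

Beat 3 of bar 11 is beat (11−1)×4 + 3 = 43 overall.
Running totals: C#maj7 ends at 2, Csus4 ends at 3, F#maj7 ends at 5, Eb7 ends at 9, C7 ends at 12, Bb ends at 19, Eadd9 ends at 22, Dbdim ends at 24, Cm ends at 28, F# ends at 30, Db7 ends at 35, E ends at 37, Ebdim ends at 44.
Beat 43 falls within Ebdim.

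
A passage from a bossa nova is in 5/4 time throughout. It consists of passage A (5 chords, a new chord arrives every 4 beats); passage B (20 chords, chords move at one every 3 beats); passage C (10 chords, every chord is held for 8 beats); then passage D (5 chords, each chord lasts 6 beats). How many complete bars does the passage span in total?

38 bars

A: 5 × 4 = 20 beats = 4 bars.
B: 20 × 3 = 60 beats = 12 bars.
C: 10 × 8 = 80 beats = 16 bars.
D: 5 × 6 = 30 beats = 6 bars.
Total: 4 + 12 + 16 + 6 = 38 bars.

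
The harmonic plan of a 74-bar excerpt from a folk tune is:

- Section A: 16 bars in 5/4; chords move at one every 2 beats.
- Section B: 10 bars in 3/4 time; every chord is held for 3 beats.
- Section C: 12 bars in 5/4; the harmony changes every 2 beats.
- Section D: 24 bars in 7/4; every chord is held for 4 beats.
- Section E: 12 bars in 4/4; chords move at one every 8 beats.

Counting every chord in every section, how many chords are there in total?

128 chords

A: 16·5 = 80 beats, 80/2 = 40 chords.
B: 10·3 = 30 beats, 30/3 = 10 chords.
C: 12·5 = 60 beats, 60/2 = 30 chords.
D: 24·7 = 168 beats, 168/4 = 42 chords.
E: 12·4 = 48 beats, 48/8 = 6 chords.
Total: 40 + 10 + 30 + 42 + 6 = 128.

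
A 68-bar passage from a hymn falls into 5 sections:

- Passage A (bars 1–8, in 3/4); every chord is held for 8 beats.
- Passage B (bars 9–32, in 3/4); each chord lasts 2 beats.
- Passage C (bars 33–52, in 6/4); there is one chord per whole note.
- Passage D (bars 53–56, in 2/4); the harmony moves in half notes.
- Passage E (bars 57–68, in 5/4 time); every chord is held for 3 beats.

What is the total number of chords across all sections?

A has 24 beats and chords last 8 each, so 3 chords.
B has 72 beats and chords last 2 each, so 36 chords.
C has 120 beats and chords last 4 each, so 30 chords.
D has 8 beats and chords last 2 each, so 4 chords.
E has 60 beats and chords last 3 each, so 20 chords.
Total: 3 + 36 + 30 + 4 + 20 = 93.

93 chords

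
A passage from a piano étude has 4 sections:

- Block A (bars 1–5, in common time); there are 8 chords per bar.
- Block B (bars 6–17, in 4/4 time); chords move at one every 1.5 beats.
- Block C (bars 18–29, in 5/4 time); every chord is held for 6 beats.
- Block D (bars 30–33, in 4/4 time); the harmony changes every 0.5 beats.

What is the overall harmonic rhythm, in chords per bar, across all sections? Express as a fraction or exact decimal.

38/11 chords per bar

A: 5 bars of 4 beats is 20 beats; at 0.5 beats each that's 40 chords.
B: 12 bars of 4 beats is 48 beats; at 1.5 beats each that's 32 chords.
C: 12 bars of 5 beats is 60 beats; at 6 beats each that's 10 chords.
D: 4 bars of 4 beats is 16 beats; at 0.5 beats each that's 32 chords.
Overall: 114 chords over 33 bars → 114/33 = 38/11 chords per bar.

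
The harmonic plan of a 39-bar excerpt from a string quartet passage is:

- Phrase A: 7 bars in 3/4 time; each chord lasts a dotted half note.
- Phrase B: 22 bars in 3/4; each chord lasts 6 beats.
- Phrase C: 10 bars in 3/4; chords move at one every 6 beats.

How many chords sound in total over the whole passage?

23 chords

A: 7·3 = 21 beats, 21/3 = 7 chords.
B: 22·3 = 66 beats, 66/6 = 11 chords.
C: 10·3 = 30 beats, 30/6 = 5 chords.
Total: 7 + 11 + 5 = 23.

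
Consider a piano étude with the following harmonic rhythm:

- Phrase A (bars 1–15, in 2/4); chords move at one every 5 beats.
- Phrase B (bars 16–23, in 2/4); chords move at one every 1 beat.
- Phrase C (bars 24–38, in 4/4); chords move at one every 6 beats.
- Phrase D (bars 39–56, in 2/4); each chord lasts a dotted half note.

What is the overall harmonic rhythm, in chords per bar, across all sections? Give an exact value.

A: 15 bars of 2 beats is 30 beats; at 5 beats each that's 6 chords.
B: 8 bars of 2 beats is 16 beats; at 1 beat each that's 16 chords.
C: 15 bars of 4 beats is 60 beats; at 6 beats each that's 10 chords.
D: 18 bars of 2 beats is 36 beats; at 3 beats each that's 12 chords.
Overall: 44 chords over 56 bars → 44/56 = 11/14 chords per bar.

11/14 chords per bar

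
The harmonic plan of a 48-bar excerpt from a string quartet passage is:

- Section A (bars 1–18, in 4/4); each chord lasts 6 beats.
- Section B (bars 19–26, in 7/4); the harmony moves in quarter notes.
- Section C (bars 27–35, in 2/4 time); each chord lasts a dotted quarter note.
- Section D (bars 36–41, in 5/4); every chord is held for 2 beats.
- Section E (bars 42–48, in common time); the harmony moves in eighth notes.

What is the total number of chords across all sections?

151 chords

A: 18 bars × 4 beats = 72 beats; 6 beats/chord → 12 chords.
B: 8 bars × 7 beats = 56 beats; 1 beat/chord → 56 chords.
C: 9 bars × 2 beats = 18 beats; 1.5 beats/chord → 12 chords.
D: 6 bars × 5 beats = 30 beats; 2 beats/chord → 15 chords.
E: 7 bars × 4 beats = 28 beats; 0.5 beats/chord → 56 chords.
Total: 12 + 56 + 12 + 15 + 56 = 151.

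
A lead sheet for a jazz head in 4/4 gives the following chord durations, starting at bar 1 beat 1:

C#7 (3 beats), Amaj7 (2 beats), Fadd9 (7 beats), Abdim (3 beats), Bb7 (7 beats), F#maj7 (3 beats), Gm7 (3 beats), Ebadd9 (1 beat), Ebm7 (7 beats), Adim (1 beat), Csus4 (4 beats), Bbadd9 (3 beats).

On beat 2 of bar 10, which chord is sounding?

Beat 2 of bar 10 is beat (10−1)×4 + 2 = 38 overall.
Running totals: C#7 ends at 3, Amaj7 ends at 5, Fadd9 ends at 12, Abdim ends at 15, Bb7 ends at 22, F#maj7 ends at 25, Gm7 ends at 28, Ebadd9 ends at 29, Ebm7 ends at 36, Adim ends at 37, Csus4 ends at 41.
Beat 38 falls within Csus4.

Csus4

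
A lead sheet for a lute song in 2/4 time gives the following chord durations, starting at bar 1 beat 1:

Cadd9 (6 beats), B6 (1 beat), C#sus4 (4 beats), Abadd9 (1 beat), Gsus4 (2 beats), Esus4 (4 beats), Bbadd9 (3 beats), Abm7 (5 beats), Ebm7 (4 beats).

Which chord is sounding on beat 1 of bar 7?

Gsus4

Beat 1 of bar 7 is beat (7−1)×2 + 1 = 13 overall.
Running totals: Cadd9 ends at 6, B6 ends at 7, C#sus4 ends at 11, Abadd9 ends at 12, Gsus4 ends at 14.
Beat 13 falls within Gsus4.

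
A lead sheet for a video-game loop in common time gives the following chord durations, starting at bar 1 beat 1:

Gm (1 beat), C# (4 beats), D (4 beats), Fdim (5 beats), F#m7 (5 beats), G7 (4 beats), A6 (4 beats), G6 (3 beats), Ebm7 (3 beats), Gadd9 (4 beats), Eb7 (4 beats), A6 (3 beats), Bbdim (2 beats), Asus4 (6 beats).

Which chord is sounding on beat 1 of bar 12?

Beat 1 of bar 12 is beat (12−1)×4 + 1 = 45 overall.
Running totals: Gm ends at 1, C# ends at 5, D ends at 9, Fdim ends at 14, F#m7 ends at 19, G7 ends at 23, A6 ends at 27, G6 ends at 30, Ebm7 ends at 33, Gadd9 ends at 37, Eb7 ends at 41, A6 ends at 44, Bbdim ends at 46.
Beat 45 falls within Bbdim.

Bbdim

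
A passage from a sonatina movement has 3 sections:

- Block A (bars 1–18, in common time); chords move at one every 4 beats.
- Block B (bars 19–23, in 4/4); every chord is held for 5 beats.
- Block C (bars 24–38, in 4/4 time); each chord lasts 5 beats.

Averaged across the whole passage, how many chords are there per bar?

17/19 chords per bar

A: 18 bars of 4 beats is 72 beats; at 4 beats each that's 18 chords.
B: 5 bars of 4 beats is 20 beats; at 5 beats each that's 4 chords.
C: 15 bars of 4 beats is 60 beats; at 5 beats each that's 12 chords.
Overall: 34 chords over 38 bars → 34/38 = 17/19 chords per bar.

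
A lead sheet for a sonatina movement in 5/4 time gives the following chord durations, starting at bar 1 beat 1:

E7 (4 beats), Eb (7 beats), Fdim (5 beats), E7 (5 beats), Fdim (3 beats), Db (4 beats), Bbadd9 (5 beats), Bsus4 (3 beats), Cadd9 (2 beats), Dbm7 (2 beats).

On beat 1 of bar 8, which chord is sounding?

Beat 1 of bar 8 is beat (8−1)×5 + 1 = 36 overall.
Running totals: E7 ends at 4, Eb ends at 11, Fdim ends at 16, E7 ends at 21, Fdim ends at 24, Db ends at 28, Bbadd9 ends at 33, Bsus4 ends at 36.
Beat 36 falls within Bsus4.

Bsus4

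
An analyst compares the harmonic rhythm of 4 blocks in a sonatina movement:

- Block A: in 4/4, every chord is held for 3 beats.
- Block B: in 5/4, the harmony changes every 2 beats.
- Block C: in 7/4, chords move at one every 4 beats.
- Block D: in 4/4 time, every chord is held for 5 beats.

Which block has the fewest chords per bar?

Block D

A: 4/3 = 4/3 chords/bar.
B: 5/2 = 2.5 chords/bar.
C: 7/4 = 1.75 chords/bar.
D: 4/5 = 0.8 chords/bar.
Slowest is D at 0.8 chords/bar.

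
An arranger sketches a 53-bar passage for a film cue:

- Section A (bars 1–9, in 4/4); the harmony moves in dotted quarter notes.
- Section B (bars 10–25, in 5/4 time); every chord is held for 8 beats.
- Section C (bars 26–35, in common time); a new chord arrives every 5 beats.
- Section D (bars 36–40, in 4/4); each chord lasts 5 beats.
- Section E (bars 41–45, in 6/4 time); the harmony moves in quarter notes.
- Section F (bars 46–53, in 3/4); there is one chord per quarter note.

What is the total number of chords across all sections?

A: 9·4 = 36 beats, 36/1.5 = 24 chords.
B: 16·5 = 80 beats, 80/8 = 10 chords.
C: 10·4 = 40 beats, 40/5 = 8 chords.
D: 5·4 = 20 beats, 20/5 = 4 chords.
E: 5·6 = 30 beats, 30/1 = 30 chords.
F: 8·3 = 24 beats, 24/1 = 24 chords.
Total: 24 + 10 + 8 + 4 + 30 + 24 = 100.

100 chords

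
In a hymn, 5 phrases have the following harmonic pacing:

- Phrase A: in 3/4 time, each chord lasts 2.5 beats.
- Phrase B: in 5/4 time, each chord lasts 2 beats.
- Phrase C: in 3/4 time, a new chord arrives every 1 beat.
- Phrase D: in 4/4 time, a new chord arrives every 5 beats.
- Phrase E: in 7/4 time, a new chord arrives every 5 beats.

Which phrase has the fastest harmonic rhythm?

A: 3 beats/bar ÷ 2.5 beats/chord = 1.2 chords/bar.
B: 5 beats/bar ÷ 2 beats/chord = 2.5 chords/bar.
C: 3 beats/bar ÷ 1 beat/chord = 3 chords/bar.
D: 4 beats/bar ÷ 5 beats/chord = 0.8 chords/bar.
E: 7 beats/bar ÷ 5 beats/chord = 1.4 chords/bar.
Fastest is C at 3 chords/bar.

Phrase C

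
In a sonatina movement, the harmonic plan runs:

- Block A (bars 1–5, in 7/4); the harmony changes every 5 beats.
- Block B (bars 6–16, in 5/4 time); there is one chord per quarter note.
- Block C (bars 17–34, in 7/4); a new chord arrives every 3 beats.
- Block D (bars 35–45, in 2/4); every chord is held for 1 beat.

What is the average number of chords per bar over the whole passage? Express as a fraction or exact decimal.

2.8 chords per bar

A: 5 × 7 = 35 beats ÷ 5 = 7 chords.
B: 11 × 5 = 55 beats ÷ 1 = 55 chords.
C: 18 × 7 = 126 beats ÷ 3 = 42 chords.
D: 11 × 2 = 22 beats ÷ 1 = 22 chords.
Overall: 126 chords over 45 bars → 126/45 = 2.8 chords per bar.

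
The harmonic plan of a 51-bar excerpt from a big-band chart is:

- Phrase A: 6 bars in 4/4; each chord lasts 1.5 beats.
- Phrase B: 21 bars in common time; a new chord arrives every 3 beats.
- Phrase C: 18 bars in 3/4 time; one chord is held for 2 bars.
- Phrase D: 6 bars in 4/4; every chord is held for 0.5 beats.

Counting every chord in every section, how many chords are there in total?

A: 6 bars × 4 beats = 24 beats; 1.5 beats/chord → 16 chords.
B: 21 bars × 4 beats = 84 beats; 3 beats/chord → 28 chords.
C: 18 bars × 3 beats = 54 beats; 6 beats/chord → 9 chords.
D: 6 bars × 4 beats = 24 beats; 0.5 beats/chord → 48 chords.
Total: 16 + 28 + 9 + 48 = 101.

101 chords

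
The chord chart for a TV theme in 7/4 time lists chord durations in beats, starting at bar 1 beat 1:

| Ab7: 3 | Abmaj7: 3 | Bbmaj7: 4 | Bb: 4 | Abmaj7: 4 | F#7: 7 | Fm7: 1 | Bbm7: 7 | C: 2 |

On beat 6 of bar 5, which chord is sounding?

C

Beat 6 of bar 5 is beat (5−1)×7 + 6 = 34 overall.
Running totals: Ab7 ends at 3, Abmaj7 ends at 6, Bbmaj7 ends at 10, Bb ends at 14, Abmaj7 ends at 18, F#7 ends at 25, Fm7 ends at 26, Bbm7 ends at 33, C ends at 35.
Beat 34 falls within C.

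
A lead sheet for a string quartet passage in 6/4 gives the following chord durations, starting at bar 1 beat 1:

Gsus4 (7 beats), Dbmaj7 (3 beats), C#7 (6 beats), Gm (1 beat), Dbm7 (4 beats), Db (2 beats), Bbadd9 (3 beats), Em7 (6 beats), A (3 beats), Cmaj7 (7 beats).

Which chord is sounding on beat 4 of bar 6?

A

Beat 4 of bar 6 is beat (6−1)×6 + 4 = 34 overall.
Running totals: Gsus4 ends at 7, Dbmaj7 ends at 10, C#7 ends at 16, Gm ends at 17, Dbm7 ends at 21, Db ends at 23, Bbadd9 ends at 26, Em7 ends at 32, A ends at 35.
Beat 34 falls within A.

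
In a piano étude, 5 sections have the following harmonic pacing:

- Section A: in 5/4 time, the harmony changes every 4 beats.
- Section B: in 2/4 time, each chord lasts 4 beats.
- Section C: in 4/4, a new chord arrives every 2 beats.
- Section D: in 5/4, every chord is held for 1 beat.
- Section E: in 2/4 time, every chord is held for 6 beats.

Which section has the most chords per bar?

A: 5/4 = 1.25 chords/bar.
B: 2/4 = 0.5 chords/bar.
C: 4/2 = 2 chords/bar.
D: 5/1 = 5 chords/bar.
E: 2/6 = 1/3 chords/bar.
Fastest is D at 5 chords/bar.

Section D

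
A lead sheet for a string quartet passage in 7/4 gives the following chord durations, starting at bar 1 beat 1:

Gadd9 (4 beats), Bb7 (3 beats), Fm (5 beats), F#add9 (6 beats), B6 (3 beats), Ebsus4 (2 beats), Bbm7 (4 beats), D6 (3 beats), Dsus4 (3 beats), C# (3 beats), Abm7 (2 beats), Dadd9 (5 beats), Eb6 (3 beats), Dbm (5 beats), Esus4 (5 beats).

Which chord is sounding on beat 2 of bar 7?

Eb6

Beat 2 of bar 7 is beat (7−1)×7 + 2 = 44 overall.
Running totals: Gadd9 ends at 4, Bb7 ends at 7, Fm ends at 12, F#add9 ends at 18, B6 ends at 21, Ebsus4 ends at 23, Bbm7 ends at 27, D6 ends at 30, Dsus4 ends at 33, C# ends at 36, Abm7 ends at 38, Dadd9 ends at 43, Eb6 ends at 46.
Beat 44 falls within Eb6.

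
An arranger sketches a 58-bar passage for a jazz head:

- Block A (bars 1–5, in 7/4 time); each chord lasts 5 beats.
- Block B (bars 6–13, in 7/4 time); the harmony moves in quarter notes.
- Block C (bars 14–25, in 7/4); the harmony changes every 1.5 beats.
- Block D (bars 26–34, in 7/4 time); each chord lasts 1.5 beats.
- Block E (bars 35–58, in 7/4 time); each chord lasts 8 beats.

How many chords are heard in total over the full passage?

182 chords

A: 5 bars × 7 beats = 35 beats; 5 beats/chord → 7 chords.
B: 8 bars × 7 beats = 56 beats; 1 beat/chord → 56 chords.
C: 12 bars × 7 beats = 84 beats; 1.5 beats/chord → 56 chords.
D: 9 bars × 7 beats = 63 beats; 1.5 beats/chord → 42 chords.
E: 24 bars × 7 beats = 168 beats; 8 beats/chord → 21 chords.
Total: 7 + 56 + 56 + 42 + 21 = 182.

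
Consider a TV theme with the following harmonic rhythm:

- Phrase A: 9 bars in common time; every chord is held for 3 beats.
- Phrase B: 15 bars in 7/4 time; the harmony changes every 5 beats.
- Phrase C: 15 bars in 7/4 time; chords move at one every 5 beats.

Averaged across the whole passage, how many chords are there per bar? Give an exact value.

A: 9 bars of 4 beats is 36 beats; at 3 beats each that's 12 chords.
B: 15 bars of 7 beats is 105 beats; at 5 beats each that's 21 chords.
C: 15 bars of 7 beats is 105 beats; at 5 beats each that's 21 chords.
Overall: 54 chords over 39 bars → 54/39 = 18/13 chords per bar.

18/13 chords per bar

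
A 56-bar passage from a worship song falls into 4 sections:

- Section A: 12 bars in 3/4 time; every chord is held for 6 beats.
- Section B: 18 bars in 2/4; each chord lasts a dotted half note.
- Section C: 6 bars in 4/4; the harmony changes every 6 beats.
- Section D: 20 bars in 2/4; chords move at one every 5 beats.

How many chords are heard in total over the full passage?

30 chords

A: 12·3 = 36 beats, 36/6 = 6 chords.
B: 18·2 = 36 beats, 36/3 = 12 chords.
C: 6·4 = 24 beats, 24/6 = 4 chords.
D: 20·2 = 40 beats, 40/5 = 8 chords.
Total: 6 + 12 + 4 + 8 = 30.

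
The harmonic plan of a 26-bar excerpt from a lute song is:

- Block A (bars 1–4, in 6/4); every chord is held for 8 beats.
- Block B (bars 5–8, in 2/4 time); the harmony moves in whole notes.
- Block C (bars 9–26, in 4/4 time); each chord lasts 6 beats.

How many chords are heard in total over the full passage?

17 chords

A: 4·6 = 24 beats, 24/8 = 3 chords.
B: 4·2 = 8 beats, 8/4 = 2 chords.
C: 18·4 = 72 beats, 72/6 = 12 chords.
Total: 3 + 2 + 12 = 17.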